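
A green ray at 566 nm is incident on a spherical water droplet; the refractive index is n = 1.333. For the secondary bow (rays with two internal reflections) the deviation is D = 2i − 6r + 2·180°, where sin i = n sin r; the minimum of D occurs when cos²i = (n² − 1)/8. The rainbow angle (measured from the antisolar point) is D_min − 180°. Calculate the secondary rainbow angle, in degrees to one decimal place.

cos²i = (1.77689 − 1)/8 = 0.09711; i = arccos(0.31163) = 71.843°.
sin r = sin 71.843°/1.333 = 0.71283; r = 45.466°.
D_min = 2·71.843° − 6·45.466° + 360° = 230.891°.
Rainbow angle = D_min − 180° = 50.891°.

50.9°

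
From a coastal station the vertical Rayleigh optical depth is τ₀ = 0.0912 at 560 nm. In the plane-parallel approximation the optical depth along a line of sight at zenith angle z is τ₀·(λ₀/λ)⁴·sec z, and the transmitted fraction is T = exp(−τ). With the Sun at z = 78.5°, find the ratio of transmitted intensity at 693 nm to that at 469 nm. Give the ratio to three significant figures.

Airmass: sec 78.5° = 5.0159.
τ(693 nm) = 0.0912 × (560/693)⁴ × 5.0159 = 0.0912 × 0.4264 × 5.0159 = 0.1951.
τ(469 nm) = 0.0912 × (560/469)⁴ × 5.0159 = 0.0912 × 2.0326 × 5.0159 = 0.9298.
T(693)/T(469) = exp(τ_B − τ_A) = exp(0.7348) = 2.0850.

2.08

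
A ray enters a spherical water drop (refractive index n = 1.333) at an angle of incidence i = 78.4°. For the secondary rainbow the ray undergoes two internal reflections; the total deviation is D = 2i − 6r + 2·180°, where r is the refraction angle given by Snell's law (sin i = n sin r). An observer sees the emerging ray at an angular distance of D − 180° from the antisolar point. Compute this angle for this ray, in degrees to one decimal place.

sin r = sin 78.4° / 1.333 = 0.9796/1.333 = 0.7349; r = 47.30°.
D = 2·78.4° − 6·47.30° + 2·180° = 156.80° − 283.77° + 360° = 233.03°.
Angle from antisolar point = D − 180° = 53.03°.

53.0°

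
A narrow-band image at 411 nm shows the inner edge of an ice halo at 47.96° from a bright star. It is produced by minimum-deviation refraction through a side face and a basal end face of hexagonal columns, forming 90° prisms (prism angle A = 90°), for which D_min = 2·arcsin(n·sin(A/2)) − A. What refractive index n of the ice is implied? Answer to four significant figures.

1.320

Rearranging: n = sin((D_min + A)/2) / sin(A/2).
(D_min + A)/2 = (47.96° + 90°)/2 = 68.980°.
n = sin 68.980° / sin 45° = 0.9335 / 0.7071 = 1.3201.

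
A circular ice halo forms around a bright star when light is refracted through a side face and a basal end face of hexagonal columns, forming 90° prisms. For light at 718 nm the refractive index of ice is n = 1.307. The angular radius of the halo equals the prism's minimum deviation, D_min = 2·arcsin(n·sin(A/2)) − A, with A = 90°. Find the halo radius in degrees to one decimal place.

45.1°

n·sin(A/2) = 1.307 × sin 45° = 1.307 × 0.7071 = 0.9242.
D_min = 2·arcsin(0.9242) − 90° = 2 × 67.546° − 90° = 45.093°.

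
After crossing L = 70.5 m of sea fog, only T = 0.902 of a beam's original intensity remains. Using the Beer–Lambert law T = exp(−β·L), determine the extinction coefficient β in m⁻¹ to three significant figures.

0.00146 m⁻¹

Beer–Lambert: T = exp(−βL) ⇒ β = −ln(T)/L = −ln(0.902)/70.5 = 0.1031/70.5 = 0.001463 m⁻¹.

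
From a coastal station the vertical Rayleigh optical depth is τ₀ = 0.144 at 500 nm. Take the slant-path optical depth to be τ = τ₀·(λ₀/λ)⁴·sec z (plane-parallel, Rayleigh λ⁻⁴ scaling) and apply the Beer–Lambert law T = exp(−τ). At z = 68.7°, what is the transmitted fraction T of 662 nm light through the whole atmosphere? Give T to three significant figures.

0.879

sec 68.7° = 2.7529.
τ = 0.144 × (500/662)⁴ × 2.7529 = 0.144 × 0.3254 × 2.7529 = 0.1290.
T = exp(−0.1290) = 0.8790.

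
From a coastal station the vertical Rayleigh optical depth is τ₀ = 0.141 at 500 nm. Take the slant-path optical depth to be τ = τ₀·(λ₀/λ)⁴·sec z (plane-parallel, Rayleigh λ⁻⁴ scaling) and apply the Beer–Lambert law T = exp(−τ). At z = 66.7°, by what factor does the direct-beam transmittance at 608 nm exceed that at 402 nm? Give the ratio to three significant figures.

Airmass: sec 66.7° = 2.5282.
τ(608 nm) = 0.141 × (500/608)⁴ × 2.5282 = 0.141 × 0.4574 × 2.5282 = 0.1630.
τ(402 nm) = 0.141 × (500/402)⁴ × 2.5282 = 0.141 × 2.3932 × 2.5282 = 0.8531.
T(608)/T(402) = exp(τ_B − τ_A) = exp(0.6901) = 1.9938.

1.99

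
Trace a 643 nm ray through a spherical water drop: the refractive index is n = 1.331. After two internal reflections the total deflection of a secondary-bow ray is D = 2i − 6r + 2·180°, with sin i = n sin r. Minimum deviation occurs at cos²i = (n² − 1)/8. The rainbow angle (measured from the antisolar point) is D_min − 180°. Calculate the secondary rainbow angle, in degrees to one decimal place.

cos²i = (1.77156 − 1)/8 = 0.09645; i = arccos(0.31056) = 71.907°.
sin r = sin 71.907°/1.331 = 0.71417; r = 45.575°.
D_min = 2·71.907° − 6·45.575° + 360° = 230.365°.
Rainbow angle = D_min − 180° = 50.365°.

50.4°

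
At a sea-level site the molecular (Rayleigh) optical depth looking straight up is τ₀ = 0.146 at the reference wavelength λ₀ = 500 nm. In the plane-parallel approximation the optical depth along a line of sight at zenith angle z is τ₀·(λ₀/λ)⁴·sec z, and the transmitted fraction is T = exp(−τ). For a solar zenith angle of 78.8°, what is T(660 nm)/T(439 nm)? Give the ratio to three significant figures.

Airmass: sec 78.8° = 5.1484.
τ(660 nm) = 0.146 × (500/660)⁴ × 5.1484 = 0.146 × 0.3294 × 5.1484 = 0.2476.
τ(439 nm) = 0.146 × (500/439)⁴ × 5.1484 = 0.146 × 1.6828 × 5.1484 = 1.2649.
T(660)/T(439) = exp(τ_B − τ_A) = exp(1.0173) = 2.7657.

2.77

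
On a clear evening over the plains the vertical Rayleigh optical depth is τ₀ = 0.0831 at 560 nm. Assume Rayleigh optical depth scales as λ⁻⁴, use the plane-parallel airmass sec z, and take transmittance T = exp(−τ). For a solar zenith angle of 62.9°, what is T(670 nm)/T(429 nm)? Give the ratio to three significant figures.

1.55

Airmass: sec 62.9° = 2.1952.
τ(670 nm) = 0.0831 × (560/670)⁴ × 2.1952 = 0.0831 × 0.4880 × 2.1952 = 0.0890.
τ(429 nm) = 0.0831 × (560/429)⁴ × 2.1952 = 0.0831 × 2.9035 × 2.1952 = 0.5297.
T(670)/T(429) = exp(τ_B − τ_A) = exp(0.4406) = 1.5537.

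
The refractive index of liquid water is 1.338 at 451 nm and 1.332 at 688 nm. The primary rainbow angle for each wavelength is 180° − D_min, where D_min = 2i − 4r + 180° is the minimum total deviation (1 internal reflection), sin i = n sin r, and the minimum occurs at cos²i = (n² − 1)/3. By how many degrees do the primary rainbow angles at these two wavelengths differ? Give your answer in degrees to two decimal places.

0.87°

At 451 nm (n = 1.338): cos²i = 0.26341 → i = 59.120°, r = 39.899°, D_min = 138.643°, rainbow angle = 41.357°.
At 688 nm (n = 1.332): cos²i = 0.25807 → i = 59.469°, r = 40.290°, D_min = 137.776°, rainbow angle = 42.224°.
Angular width = |41.357° − 42.224°| = 0.867°.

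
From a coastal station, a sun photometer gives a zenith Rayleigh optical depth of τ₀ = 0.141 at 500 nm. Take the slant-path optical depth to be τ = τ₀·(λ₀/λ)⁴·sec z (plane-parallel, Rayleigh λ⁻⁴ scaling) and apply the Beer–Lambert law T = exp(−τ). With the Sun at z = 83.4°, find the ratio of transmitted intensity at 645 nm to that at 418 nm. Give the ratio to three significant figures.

Airmass: sec 83.4° = 8.7004.
τ(645 nm) = 0.141 × (500/645)⁴ × 8.7004 = 0.141 × 0.3611 × 8.7004 = 0.4430.
τ(418 nm) = 0.141 × (500/418)⁴ × 8.7004 = 0.141 × 2.0473 × 8.7004 = 2.5115.
T(645)/T(418) = exp(τ_B − τ_A) = exp(2.0685) = 7.9130.

7.91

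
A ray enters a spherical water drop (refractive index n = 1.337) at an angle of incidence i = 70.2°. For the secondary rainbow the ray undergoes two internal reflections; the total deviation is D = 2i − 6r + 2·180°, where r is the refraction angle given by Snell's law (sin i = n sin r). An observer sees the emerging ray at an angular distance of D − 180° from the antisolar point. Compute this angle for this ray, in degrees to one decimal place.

sin r = sin 70.2° / 1.337 = 0.9409/1.337 = 0.7037; r = 44.73°.
D = 2·70.2° − 6·44.73° + 2·180° = 140.40° − 268.36° + 360° = 232.04°.
Angle from antisolar point = D − 180° = 52.04°.

52.0°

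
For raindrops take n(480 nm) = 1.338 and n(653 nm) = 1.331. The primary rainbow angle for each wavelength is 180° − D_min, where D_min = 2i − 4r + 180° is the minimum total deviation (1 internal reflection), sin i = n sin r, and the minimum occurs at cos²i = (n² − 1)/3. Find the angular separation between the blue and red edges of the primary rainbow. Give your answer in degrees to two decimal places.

1.01°

At 480 nm (n = 1.338): cos²i = 0.26341 → i = 59.120°, r = 39.899°, D_min = 138.643°, rainbow angle = 41.357°.
At 653 nm (n = 1.331): cos²i = 0.25719 → i = 59.527°, r = 40.356°, D_min = 137.630°, rainbow angle = 42.370°.
Angular width = |41.357° − 42.370°| = 1.013°.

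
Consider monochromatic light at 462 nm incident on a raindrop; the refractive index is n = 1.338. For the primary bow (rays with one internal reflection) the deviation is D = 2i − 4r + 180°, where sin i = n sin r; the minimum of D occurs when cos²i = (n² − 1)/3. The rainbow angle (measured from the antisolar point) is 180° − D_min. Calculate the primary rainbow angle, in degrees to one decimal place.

41.4°

cos²i = (1.79024 − 1)/3 = 0.26341; i = arccos(0.51324) = 59.120°.
sin r = sin 59.120°/1.338 = 0.64144; r = 39.899°.
D_min = 2·59.120° − 4·39.899° + 180° = 138.643°.
Rainbow angle = 180° − D_min = 41.357°.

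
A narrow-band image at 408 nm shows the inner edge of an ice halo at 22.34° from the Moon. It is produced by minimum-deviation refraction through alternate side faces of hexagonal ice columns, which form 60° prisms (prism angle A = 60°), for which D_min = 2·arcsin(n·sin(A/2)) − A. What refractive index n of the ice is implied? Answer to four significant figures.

Rearranging: n = sin((D_min + A)/2) / sin(A/2).
(D_min + A)/2 = (22.34° + 60°)/2 = 41.170°.
n = sin 41.170° / sin 30° = 0.6583 / 0.5000 = 1.3166.

1.317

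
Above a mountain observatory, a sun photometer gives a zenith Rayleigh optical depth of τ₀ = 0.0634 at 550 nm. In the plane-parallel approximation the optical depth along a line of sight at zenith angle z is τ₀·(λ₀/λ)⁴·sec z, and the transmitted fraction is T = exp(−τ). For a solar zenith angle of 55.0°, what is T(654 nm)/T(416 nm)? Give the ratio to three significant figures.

1.33

Airmass: sec 55.0° = 1.7434.
τ(654 nm) = 0.0634 × (550/654)⁴ × 1.7434 = 0.0634 × 0.5002 × 1.7434 = 0.0553.
τ(416 nm) = 0.0634 × (550/416)⁴ × 1.7434 = 0.0634 × 3.0555 × 1.7434 = 0.3377.
T(654)/T(416) = exp(τ_B − τ_A) = exp(0.2824) = 1.3264.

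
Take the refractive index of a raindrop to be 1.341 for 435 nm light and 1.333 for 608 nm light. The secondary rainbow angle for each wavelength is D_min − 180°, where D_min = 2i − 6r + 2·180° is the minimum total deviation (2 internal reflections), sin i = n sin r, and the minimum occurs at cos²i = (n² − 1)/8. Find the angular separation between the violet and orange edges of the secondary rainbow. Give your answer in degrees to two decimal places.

At 435 nm (n = 1.341): cos²i = 0.09979 → i = 71.586°, r = 45.034°, D_min = 232.966°, rainbow angle = 52.966°.
At 608 nm (n = 1.333): cos²i = 0.09711 → i = 71.843°, r = 45.466°, D_min = 230.891°, rainbow angle = 50.891°.
Angular width = |52.966° − 50.891°| = 2.075°.

2.08°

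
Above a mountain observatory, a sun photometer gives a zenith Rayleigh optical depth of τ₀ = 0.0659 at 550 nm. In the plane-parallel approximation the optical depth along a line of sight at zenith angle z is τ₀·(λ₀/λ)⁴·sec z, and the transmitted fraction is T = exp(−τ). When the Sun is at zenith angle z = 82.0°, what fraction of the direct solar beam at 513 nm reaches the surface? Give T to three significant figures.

0.535

sec 82.0° = 7.1853.
τ = 0.0659 × (550/513)⁴ × 7.1853 = 0.0659 × 1.3212 × 7.1853 = 0.6256.
T = exp(−0.6256) = 0.5349.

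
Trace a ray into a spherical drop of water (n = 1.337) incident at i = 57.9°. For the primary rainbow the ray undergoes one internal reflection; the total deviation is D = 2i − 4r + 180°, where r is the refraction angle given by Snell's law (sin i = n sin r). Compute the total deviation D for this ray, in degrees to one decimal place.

138.5°

sin r = sin 57.9° / 1.337 = 0.8471/1.337 = 0.6336; r = 39.32°.
D = 2·57.9° − 4·39.32° + 180° = 115.80° − 157.26° + 180° = 138.54°.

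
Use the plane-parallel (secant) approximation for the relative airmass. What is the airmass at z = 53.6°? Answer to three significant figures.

X = sec z = 1/cos 53.6° = 1/0.5934 = 1.6852.

1.69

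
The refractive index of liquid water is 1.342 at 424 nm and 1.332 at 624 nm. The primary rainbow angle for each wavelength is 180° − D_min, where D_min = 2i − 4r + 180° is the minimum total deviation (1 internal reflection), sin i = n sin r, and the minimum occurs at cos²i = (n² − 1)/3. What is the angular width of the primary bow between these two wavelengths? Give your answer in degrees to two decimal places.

At 424 nm (n = 1.342): cos²i = 0.26699 → i = 58.888°, r = 39.641°, D_min = 139.213°, rainbow angle = 40.787°.
At 624 nm (n = 1.332): cos²i = 0.25807 → i = 59.469°, r = 40.290°, D_min = 137.776°, rainbow angle = 42.224°.
Angular width = |40.787° − 42.224°| = 1.437°.

1.44°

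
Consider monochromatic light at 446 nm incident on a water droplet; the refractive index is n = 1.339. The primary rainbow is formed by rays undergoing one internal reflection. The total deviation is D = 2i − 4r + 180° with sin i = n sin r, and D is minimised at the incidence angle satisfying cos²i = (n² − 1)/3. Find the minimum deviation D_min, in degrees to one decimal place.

138.8°

cos²i = (1.79292 − 1)/3 = 0.26431; i = arccos(0.51411) = 59.062°.
sin r = sin 59.062°/1.339 = 0.64057; r = 39.834°.
D_min = 2·59.062° − 4·39.834° + 180° = 138.786°.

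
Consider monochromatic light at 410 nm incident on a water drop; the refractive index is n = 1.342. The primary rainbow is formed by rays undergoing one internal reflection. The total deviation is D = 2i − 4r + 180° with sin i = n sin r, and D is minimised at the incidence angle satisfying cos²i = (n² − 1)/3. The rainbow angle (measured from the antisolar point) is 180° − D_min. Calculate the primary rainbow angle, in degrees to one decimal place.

40.8°

cos²i = (1.80096 − 1)/3 = 0.26699; i = arccos(0.51671) = 58.888°.
sin r = sin 58.888°/1.342 = 0.63797; r = 39.641°.
D_min = 2·58.888° − 4·39.641° + 180° = 139.213°.
Rainbow angle = 180° − D_min = 40.787°.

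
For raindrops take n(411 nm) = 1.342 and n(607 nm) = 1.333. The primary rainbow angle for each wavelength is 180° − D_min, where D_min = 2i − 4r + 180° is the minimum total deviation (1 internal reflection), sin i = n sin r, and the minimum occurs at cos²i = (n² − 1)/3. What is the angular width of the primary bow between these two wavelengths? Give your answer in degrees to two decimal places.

1.29°

At 411 nm (n = 1.342): cos²i = 0.26699 → i = 58.888°, r = 39.641°, D_min = 139.213°, rainbow angle = 40.787°.
At 607 nm (n = 1.333): cos²i = 0.25896 → i = 59.410°, r = 40.225°, D_min = 137.922°, rainbow angle = 42.078°.
Angular width = |40.787° − 42.078°| = 1.291°.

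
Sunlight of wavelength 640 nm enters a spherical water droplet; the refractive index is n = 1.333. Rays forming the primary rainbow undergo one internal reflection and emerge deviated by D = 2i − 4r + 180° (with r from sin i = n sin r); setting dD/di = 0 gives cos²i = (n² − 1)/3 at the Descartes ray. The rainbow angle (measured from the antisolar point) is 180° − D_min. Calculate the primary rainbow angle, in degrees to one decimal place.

42.1°

cos²i = (1.77689 − 1)/3 = 0.25896; i = arccos(0.50888) = 59.410°.
sin r = sin 59.410°/1.333 = 0.64579; r = 40.225°.
D_min = 2·59.410° − 4·40.225° + 180° = 137.922°.
Rainbow angle = 180° − D_min = 42.078°.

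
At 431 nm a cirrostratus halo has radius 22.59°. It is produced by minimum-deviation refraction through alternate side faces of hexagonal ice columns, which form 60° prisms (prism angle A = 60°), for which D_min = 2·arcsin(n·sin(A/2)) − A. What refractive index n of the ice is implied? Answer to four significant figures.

Rearranging: n = sin((D_min + A)/2) / sin(A/2).
(D_min + A)/2 = (22.59° + 60°)/2 = 41.295°.
n = sin 41.295° / sin 30° = 0.6599 / 0.5000 = 1.3199.

1.320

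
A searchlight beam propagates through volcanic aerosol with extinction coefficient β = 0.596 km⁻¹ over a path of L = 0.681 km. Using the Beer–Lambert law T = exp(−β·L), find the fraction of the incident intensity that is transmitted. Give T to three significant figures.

0.666

τ = β·L = 0.596 × 0.681 = 0.4059.
T = exp(−0.4059) = 0.6664.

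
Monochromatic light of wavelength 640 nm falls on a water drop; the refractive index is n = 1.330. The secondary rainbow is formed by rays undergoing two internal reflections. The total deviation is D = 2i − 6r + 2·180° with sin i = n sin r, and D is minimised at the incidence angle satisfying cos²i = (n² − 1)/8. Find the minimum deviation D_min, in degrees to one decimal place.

230.1°

cos²i = (1.76890 − 1)/8 = 0.09611; i = arccos(0.31002) = 71.940°.
sin r = sin 71.940°/1.330 = 0.71483; r = 45.630°.
D_min = 2·71.940° − 6·45.630° + 360° = 230.101°.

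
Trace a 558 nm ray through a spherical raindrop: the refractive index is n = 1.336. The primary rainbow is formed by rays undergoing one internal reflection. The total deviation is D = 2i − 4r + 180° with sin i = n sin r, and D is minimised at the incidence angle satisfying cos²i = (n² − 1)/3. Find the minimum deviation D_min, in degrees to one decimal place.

cos²i = (1.78490 − 1)/3 = 0.26163; i = arccos(0.51150) = 59.236°.
sin r = sin 59.236°/1.336 = 0.64318; r = 40.029°.
D_min = 2·59.236° − 4·40.029° + 180° = 138.356°.

138.4°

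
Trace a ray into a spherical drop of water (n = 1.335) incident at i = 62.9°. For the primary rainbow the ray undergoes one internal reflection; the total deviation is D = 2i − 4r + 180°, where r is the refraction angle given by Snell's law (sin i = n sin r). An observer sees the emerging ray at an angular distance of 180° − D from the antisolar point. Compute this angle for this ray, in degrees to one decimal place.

sin r = sin 62.9° / 1.335 = 0.8902/1.335 = 0.6668; r = 41.82°.
D = 2·62.9° − 4·41.82° + 180° = 125.80° − 167.29° + 180° = 138.51°.
Angle from antisolar point = 180° − D = 41.49°.

41.5°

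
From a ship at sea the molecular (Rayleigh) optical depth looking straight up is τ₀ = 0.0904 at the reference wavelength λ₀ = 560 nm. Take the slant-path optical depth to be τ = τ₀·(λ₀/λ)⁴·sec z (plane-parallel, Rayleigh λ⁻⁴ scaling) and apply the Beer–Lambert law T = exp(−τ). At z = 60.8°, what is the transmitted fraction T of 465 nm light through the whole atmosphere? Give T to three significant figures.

sec 60.8° = 2.0498.
τ = 0.0904 × (560/465)⁴ × 2.0498 = 0.0904 × 2.1035 × 2.0498 = 0.3898.
T = exp(−0.3898) = 0.6772.

0.677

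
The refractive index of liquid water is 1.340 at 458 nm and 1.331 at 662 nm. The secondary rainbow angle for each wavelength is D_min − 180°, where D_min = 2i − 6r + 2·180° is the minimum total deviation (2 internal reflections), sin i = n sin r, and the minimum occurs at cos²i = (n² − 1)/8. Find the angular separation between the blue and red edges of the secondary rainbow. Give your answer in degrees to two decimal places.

At 458 nm (n = 1.340): cos²i = 0.09945 → i = 71.618°, r = 45.088°, D_min = 232.709°, rainbow angle = 52.709°.
At 662 nm (n = 1.331): cos²i = 0.09645 → i = 71.907°, r = 45.575°, D_min = 230.365°, rainbow angle = 50.365°.
Angular width = |52.709° − 50.365°| = 2.344°.

2.34°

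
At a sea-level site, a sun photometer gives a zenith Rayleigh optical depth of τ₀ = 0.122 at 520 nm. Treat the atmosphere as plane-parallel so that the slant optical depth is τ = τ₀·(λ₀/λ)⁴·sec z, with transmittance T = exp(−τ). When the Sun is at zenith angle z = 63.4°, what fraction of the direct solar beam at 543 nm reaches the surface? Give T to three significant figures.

sec 63.4° = 2.2333.
τ = 0.122 × (520/543)⁴ × 2.2333 = 0.122 × 0.8410 × 2.2333 = 0.2292.
T = exp(−0.2292) = 0.7952.

0.795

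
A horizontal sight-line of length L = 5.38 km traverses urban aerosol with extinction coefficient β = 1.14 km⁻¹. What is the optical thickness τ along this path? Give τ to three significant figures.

6.13

τ = β·L = 1.14 × 5.38 = 6.1332.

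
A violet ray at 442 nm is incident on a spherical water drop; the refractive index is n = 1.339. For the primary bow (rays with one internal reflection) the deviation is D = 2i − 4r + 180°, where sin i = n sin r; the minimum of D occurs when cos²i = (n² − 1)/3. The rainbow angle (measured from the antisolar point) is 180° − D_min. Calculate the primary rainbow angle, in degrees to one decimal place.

41.2°

cos²i = (1.79292 − 1)/3 = 0.26431; i = arccos(0.51411) = 59.062°.
sin r = sin 59.062°/1.339 = 0.64057; r = 39.834°.
D_min = 2·59.062° − 4·39.834° + 180° = 138.786°.
Rainbow angle = 180° − D_min = 41.214°.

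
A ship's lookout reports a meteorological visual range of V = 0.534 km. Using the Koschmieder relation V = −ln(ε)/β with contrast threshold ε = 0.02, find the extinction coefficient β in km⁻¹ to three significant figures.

7.33 km⁻¹

β = −ln(0.02) / V = 3.912 / 0.534 = 7.3259 km⁻¹.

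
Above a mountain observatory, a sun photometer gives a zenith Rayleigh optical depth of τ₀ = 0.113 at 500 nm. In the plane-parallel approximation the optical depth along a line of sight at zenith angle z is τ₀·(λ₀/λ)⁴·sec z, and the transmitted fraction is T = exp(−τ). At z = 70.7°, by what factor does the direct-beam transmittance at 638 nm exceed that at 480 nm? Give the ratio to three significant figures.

Airmass: sec 70.7° = 3.0256.
τ(638 nm) = 0.113 × (500/638)⁴ × 3.0256 = 0.113 × 0.3772 × 3.0256 = 0.1290.
τ(480 nm) = 0.113 × (500/480)⁴ × 3.0256 = 0.113 × 1.1774 × 3.0256 = 0.4025.
T(638)/T(480) = exp(τ_B − τ_A) = exp(0.2736) = 1.3146.

1.31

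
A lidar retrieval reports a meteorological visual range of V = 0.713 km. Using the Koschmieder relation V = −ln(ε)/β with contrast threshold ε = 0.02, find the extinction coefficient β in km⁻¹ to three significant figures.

β = −ln(0.02) / V = 3.912 / 0.713 = 5.4867 km⁻¹.

5.49 km⁻¹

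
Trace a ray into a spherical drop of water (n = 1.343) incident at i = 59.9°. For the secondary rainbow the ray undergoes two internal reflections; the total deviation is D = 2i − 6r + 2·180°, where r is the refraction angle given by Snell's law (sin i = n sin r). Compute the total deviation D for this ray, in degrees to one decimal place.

239.2°

sin r = sin 59.9° / 1.343 = 0.8652/1.343 = 0.6442; r = 40.11°.
D = 2·59.9° − 6·40.11° + 2·180° = 119.80° − 240.63° + 360° = 239.17°.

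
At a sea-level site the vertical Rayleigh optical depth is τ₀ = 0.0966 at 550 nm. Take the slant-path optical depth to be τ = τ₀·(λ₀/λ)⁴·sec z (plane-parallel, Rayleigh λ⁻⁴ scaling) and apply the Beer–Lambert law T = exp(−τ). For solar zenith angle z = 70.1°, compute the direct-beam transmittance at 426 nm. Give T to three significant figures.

sec 70.1° = 2.9379.
τ = 0.0966 × (550/426)⁴ × 2.9379 = 0.0966 × 2.7785 × 2.9379 = 0.7885.
T = exp(−0.7885) = 0.4545.

0.455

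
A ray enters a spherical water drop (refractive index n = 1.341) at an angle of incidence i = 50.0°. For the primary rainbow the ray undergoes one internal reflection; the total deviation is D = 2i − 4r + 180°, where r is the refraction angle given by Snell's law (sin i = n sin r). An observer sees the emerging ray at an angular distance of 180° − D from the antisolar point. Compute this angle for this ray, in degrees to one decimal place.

sin r = sin 50.0° / 1.341 = 0.7660/1.341 = 0.5712; r = 34.84°.
D = 2·50.0° − 4·34.84° + 180° = 100.00° − 139.35° + 180° = 140.65°.
Angle from antisolar point = 180° − D = 39.35°.

39.3°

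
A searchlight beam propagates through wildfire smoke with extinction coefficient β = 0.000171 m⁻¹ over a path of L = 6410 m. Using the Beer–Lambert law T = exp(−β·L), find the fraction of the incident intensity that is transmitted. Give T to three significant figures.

0.334

τ = β·L = 0.000171 × 6410 = 1.0961.
T = exp(−1.0961) = 0.3342.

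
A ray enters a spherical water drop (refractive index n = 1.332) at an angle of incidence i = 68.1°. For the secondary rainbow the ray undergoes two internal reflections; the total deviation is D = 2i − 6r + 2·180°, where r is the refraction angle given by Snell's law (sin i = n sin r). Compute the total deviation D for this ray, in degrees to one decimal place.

sin r = sin 68.1° / 1.332 = 0.9278/1.332 = 0.6966; r = 44.15°.
D = 2·68.1° − 6·44.15° + 2·180° = 136.20° − 264.92° + 360° = 231.28°.

231.3°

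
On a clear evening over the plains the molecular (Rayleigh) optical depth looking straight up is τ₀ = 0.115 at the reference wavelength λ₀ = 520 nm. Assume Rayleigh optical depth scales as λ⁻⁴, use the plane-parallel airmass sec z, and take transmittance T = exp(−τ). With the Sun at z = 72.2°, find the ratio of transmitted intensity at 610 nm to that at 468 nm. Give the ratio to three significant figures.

Airmass: sec 72.2° = 3.2712.
τ(610 nm) = 0.115 × (520/610)⁴ × 3.2712 = 0.115 × 0.5281 × 3.2712 = 0.1987.
τ(468 nm) = 0.115 × (520/468)⁴ × 3.2712 = 0.115 × 1.5242 × 3.2712 = 0.5734.
T(610)/T(468) = exp(τ_B − τ_A) = exp(0.3747) = 1.4546.

1.45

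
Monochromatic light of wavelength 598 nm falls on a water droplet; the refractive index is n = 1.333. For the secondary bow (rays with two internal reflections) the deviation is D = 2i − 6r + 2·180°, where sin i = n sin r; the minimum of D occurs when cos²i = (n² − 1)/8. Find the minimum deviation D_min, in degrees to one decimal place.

230.9°

cos²i = (1.77689 − 1)/8 = 0.09711; i = arccos(0.31163) = 71.843°.
sin r = sin 71.843°/1.333 = 0.71283; r = 45.466°.
D_min = 2·71.843° − 6·45.466° + 360° = 230.891°.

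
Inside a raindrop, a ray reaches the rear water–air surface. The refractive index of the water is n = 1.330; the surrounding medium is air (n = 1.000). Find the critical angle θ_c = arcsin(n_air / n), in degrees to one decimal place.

48.8°

sin θ_c = n_air / n = 1.000 / 1.330 = 0.7519.
θ_c = arcsin(0.7519) = 48.75°.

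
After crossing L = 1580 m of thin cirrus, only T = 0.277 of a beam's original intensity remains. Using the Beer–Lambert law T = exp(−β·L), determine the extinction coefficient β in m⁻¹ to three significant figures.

0.000812 m⁻¹

Beer–Lambert: T = exp(−βL) ⇒ β = −ln(T)/L = −ln(0.277)/1580 = 1.2837/1580 = 0.0008125 m⁻¹.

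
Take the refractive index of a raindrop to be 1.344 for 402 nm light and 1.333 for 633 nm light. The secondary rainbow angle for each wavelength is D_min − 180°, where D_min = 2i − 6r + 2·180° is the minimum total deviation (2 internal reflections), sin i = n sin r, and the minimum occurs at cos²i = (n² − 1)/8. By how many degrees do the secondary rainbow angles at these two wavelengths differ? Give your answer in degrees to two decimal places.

At 402 nm (n = 1.344): cos²i = 0.10079 → i = 71.490°, r = 44.874°, D_min = 233.733°, rainbow angle = 53.733°.
At 633 nm (n = 1.333): cos²i = 0.09711 → i = 71.843°, r = 45.466°, D_min = 230.891°, rainbow angle = 50.891°.
Angular width = |53.733° − 50.891°| = 2.842°.

2.84°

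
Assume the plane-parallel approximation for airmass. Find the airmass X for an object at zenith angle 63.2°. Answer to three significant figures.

2.22

X = sec z = 1/cos 63.2° = 1/0.4509 = 2.2179.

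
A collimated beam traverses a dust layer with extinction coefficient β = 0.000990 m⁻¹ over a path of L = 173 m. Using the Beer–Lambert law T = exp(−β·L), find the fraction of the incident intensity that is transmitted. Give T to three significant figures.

0.843

τ = β·L = 0.000990 × 173 = 0.1713.
T = exp(−0.1713) = 0.8426.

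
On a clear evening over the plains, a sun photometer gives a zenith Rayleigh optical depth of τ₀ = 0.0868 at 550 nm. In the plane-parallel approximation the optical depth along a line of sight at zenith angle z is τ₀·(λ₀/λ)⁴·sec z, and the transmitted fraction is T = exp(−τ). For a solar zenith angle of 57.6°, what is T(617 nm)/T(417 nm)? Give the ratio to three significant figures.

Airmass: sec 57.6° = 1.8663.
τ(617 nm) = 0.0868 × (550/617)⁴ × 1.8663 = 0.0868 × 0.6314 × 1.8663 = 0.1023.
τ(417 nm) = 0.0868 × (550/417)⁴ × 1.8663 = 0.0868 × 3.0263 × 1.8663 = 0.4902.
T(617)/T(417) = exp(τ_B − τ_A) = exp(0.3879) = 1.4740.

1.47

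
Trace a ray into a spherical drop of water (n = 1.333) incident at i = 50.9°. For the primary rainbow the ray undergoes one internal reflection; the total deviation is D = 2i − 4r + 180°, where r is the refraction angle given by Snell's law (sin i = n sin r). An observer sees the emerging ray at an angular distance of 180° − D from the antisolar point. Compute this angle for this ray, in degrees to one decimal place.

sin r = sin 50.9° / 1.333 = 0.7760/1.333 = 0.5822; r = 35.60°.
D = 2·50.9° − 4·35.60° + 180° = 101.80° − 142.42° + 180° = 139.38°.
Angle from antisolar point = 180° − D = 40.62°.

40.6°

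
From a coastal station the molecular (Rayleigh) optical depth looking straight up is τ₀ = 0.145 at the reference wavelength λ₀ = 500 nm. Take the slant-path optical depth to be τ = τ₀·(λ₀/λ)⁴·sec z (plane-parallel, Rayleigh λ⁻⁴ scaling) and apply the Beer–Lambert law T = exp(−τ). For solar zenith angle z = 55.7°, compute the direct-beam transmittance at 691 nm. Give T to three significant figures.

sec 55.7° = 1.7745.
τ = 0.145 × (500/691)⁴ × 1.7745 = 0.145 × 0.2741 × 1.7745 = 0.0705.
T = exp(−0.0705) = 0.9319.

0.932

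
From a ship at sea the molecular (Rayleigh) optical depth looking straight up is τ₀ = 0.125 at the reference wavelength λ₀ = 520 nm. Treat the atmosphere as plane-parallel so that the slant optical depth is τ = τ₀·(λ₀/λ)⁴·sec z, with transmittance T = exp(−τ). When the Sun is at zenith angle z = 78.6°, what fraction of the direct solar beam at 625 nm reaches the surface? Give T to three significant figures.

sec 78.6° = 5.0593.
τ = 0.125 × (520/625)⁴ × 5.0593 = 0.125 × 0.4792 × 5.0593 = 0.3030.
T = exp(−0.3030) = 0.7386.

0.739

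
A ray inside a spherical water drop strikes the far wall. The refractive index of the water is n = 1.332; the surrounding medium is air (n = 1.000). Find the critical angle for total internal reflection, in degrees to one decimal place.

sin θ_c = n_air / n = 1.000 / 1.332 = 0.7508.
θ_c = arcsin(0.7508) = 48.66°.

48.7°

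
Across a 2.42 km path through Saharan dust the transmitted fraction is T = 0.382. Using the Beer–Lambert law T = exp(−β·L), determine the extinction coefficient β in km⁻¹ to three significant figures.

0.398 km⁻¹

Beer–Lambert: T = exp(−βL) ⇒ β = −ln(T)/L = −ln(0.382)/2.42 = 0.9623/2.42 = 0.3977 km⁻¹.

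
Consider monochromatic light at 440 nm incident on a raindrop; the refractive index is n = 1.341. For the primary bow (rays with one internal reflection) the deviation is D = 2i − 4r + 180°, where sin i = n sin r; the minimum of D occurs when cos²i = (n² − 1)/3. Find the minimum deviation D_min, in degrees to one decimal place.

cos²i = (1.79828 − 1)/3 = 0.26609; i = arccos(0.51584) = 58.946°.
sin r = sin 58.946°/1.341 = 0.63884; r = 39.705°.
D_min = 2·58.946° − 4·39.705° + 180° = 139.071°.

139.1°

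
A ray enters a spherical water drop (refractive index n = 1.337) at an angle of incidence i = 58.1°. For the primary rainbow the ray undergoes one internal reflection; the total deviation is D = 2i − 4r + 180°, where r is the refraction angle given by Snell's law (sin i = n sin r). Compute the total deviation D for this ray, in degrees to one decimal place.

sin r = sin 58.1° / 1.337 = 0.8490/1.337 = 0.6350; r = 39.42°.
D = 2·58.1° − 4·39.42° + 180° = 116.20° − 157.67° + 180° = 138.53°.

138.5°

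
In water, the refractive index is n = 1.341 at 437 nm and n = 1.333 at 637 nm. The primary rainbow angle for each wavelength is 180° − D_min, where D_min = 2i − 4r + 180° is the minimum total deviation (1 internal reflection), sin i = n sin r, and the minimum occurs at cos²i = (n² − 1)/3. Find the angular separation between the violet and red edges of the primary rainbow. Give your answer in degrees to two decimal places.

At 437 nm (n = 1.341): cos²i = 0.26609 → i = 58.946°, r = 39.705°, D_min = 139.071°, rainbow angle = 40.929°.
At 637 nm (n = 1.333): cos²i = 0.25896 → i = 59.410°, r = 40.225°, D_min = 137.922°, rainbow angle = 42.078°.
Angular width = |40.929° − 42.078°| = 1.149°.

1.15°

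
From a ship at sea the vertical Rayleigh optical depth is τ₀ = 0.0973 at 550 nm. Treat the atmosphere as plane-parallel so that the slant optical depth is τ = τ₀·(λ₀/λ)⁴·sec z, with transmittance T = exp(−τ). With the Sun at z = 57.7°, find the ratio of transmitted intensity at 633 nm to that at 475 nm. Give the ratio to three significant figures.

Airmass: sec 57.7° = 1.8714.
τ(633 nm) = 0.0973 × (550/633)⁴ × 1.8714 = 0.0973 × 0.5699 × 1.8714 = 0.1038.
τ(475 nm) = 0.0973 × (550/475)⁴ × 1.8714 = 0.0973 × 1.7975 × 1.8714 = 0.3273.
T(633)/T(475) = exp(τ_B − τ_A) = exp(0.2235) = 1.2505.

1.25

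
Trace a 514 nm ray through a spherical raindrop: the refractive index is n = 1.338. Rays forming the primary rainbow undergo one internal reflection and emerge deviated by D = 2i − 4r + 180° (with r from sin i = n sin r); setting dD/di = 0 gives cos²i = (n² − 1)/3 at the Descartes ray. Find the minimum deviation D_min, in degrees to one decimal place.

138.6°

cos²i = (1.79024 − 1)/3 = 0.26341; i = arccos(0.51324) = 59.120°.
sin r = sin 59.120°/1.338 = 0.64144; r = 39.899°.
D_min = 2·59.120° − 4·39.899° + 180° = 138.643°.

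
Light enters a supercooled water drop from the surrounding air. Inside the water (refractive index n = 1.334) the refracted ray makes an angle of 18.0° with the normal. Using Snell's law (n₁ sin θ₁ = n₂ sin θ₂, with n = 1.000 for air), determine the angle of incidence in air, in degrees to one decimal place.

Snell: sin θ_i = n · sin θ_r = 1.334 × sin 18.0° = 1.334 × 0.3090 = 0.4122.
θ_i = arcsin(0.4122) = 24.34°.

24.3°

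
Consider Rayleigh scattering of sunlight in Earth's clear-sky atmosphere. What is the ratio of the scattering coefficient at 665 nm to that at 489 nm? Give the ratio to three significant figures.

0.292

Rayleigh scattering ∝ λ⁻⁴, so the ratio of coefficients is the inverse fourth power of the wavelength ratio.
σ(665)/σ(489) = (489/665)⁴ = (0.7353)⁴ = 0.2924.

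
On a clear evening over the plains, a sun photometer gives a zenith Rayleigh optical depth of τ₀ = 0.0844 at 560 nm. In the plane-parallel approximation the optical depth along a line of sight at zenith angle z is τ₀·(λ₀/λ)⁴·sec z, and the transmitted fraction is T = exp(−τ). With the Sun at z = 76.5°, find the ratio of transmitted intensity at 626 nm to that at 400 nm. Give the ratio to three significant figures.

Airmass: sec 76.5° = 4.2837.
τ(626 nm) = 0.0844 × (560/626)⁴ × 4.2837 = 0.0844 × 0.6404 × 4.2837 = 0.2315.
τ(400 nm) = 0.0844 × (560/400)⁴ × 4.2837 = 0.0844 × 3.8416 × 4.2837 = 1.3889.
T(626)/T(400) = exp(τ_B − τ_A) = exp(1.1574) = 3.1815.

3.18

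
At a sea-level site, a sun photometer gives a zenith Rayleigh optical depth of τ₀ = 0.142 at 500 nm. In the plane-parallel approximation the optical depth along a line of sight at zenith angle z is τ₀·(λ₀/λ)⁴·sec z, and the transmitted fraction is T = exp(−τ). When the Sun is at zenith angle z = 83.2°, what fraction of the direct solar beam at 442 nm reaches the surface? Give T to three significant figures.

sec 83.2° = 8.4457.
τ = 0.142 × (500/442)⁴ × 8.4457 = 0.142 × 1.6375 × 8.4457 = 1.9639.
T = exp(−1.9639) = 0.1403.

0.140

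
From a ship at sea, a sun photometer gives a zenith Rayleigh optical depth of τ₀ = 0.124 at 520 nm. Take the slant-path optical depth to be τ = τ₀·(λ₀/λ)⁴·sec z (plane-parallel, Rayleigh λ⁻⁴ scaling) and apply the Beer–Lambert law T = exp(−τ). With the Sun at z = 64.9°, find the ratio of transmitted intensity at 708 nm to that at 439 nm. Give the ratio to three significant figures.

Airmass: sec 64.9° = 2.3574.
τ(708 nm) = 0.124 × (520/708)⁴ × 2.3574 = 0.124 × 0.2910 × 2.3574 = 0.0851.
τ(439 nm) = 0.124 × (520/439)⁴ × 2.3574 = 0.124 × 1.9686 × 2.3574 = 0.5754.
T(708)/T(439) = exp(τ_B − τ_A) = exp(0.4904) = 1.6329.

1.63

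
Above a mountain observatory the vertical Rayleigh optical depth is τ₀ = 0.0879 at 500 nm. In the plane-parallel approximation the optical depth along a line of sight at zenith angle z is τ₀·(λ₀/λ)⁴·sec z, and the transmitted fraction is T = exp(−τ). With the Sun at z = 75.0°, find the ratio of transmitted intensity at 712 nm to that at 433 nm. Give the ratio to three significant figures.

1.68

Airmass: sec 75.0° = 3.8637.
τ(712 nm) = 0.0879 × (500/712)⁴ × 3.8637 = 0.0879 × 0.2432 × 3.8637 = 0.0826.
τ(433 nm) = 0.0879 × (500/433)⁴ × 3.8637 = 0.0879 × 1.7780 × 3.8637 = 0.6038.
T(712)/T(433) = exp(τ_B − τ_A) = exp(0.5212) = 1.6841.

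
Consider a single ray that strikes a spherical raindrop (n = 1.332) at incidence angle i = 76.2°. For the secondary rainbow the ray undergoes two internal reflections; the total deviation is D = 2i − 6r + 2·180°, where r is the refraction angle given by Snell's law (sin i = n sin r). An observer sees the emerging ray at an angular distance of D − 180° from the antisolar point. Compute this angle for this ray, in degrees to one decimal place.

sin r = sin 76.2° / 1.332 = 0.9711/1.332 = 0.7291; r = 46.81°.
D = 2·76.2° − 6·46.81° + 2·180° = 152.40° − 280.86° + 360° = 231.54°.
Angle from antisolar point = D − 180° = 51.54°.

51.5°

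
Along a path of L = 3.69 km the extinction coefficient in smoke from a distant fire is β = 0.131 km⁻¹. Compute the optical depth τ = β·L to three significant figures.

τ = β·L = 0.131 × 3.69 = 0.4834.

0.483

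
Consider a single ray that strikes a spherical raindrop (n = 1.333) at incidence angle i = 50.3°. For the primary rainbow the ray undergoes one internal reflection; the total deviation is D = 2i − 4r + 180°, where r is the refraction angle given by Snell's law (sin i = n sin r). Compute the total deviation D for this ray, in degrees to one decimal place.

sin r = sin 50.3° / 1.333 = 0.7694/1.333 = 0.5772; r = 35.25°.
D = 2·50.3° − 4·35.25° + 180° = 100.60° − 141.01° + 180° = 139.59°.

139.6°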